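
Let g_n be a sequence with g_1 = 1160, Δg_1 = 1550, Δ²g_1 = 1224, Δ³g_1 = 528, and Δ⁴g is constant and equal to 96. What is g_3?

5484

Build the table forward from the leading diagonal:
Fourth differences: 96, 96, 96
Third differences: 528, 624, 720
Second differences: 1224, 1752, 2376
First differences: 1550, 2774, 4526
g: 1160, 2710, 5484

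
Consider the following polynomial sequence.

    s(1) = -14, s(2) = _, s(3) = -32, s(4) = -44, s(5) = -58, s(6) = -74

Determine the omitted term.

Using the last 4 terms:
Δ: -12  -14  -16
Δ²: -2  -2
Constant second difference = -2.
Extend backward: -12 + 2 = -10;  -32 + 10 = -22

-22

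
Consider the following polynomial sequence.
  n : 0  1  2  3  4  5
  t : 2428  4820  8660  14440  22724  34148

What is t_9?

126484

Δ: 2392  3840  5780  8284  11424
Δ²: 1448  1940  2504  3140
Δ³: 492  564  636
Δ⁴: 72  72
Fourth differences constant at 72.
636 + 72 = 708;  3140 + 708 = 3848;  11424 + 3848 = 15272;  34148 + 15272 = 49420
708 + 72 = 780;  3848 + 780 = 4628;  15272 + 4628 = 19900;  49420 + 19900 = 69320
780 + 72 = 852;  4628 + 852 = 5480;  19900 + 5480 = 25380;  69320 + 25380 = 94700
852 + 72 = 924;  5480 + 924 = 6404;  25380 + 6404 = 31784;  94700 + 31784 = 126484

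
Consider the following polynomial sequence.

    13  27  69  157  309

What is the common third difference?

18

D1: 14, 42, 88, 152
D2: 28, 46, 64
D3: 18, 18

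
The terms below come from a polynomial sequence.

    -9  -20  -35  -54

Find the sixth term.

-104

D1: -11  -15  -19
D2: -4  -4
Second differences constant at -4.
-19 − 4 = -23;  -54 − 23 = -77
-23 − 4 = -27;  -77 − 27 = -104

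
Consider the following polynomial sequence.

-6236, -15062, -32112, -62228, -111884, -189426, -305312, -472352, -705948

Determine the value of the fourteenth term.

-3623018

First differences: -8826, -17050, -30116, -49656, -77542, -115886, -167040, -233596
Second differences: -8224, -13066, -19540, -27886, -38344, -51154, -66556
Third differences: -4842, -6474, -8346, -10458, -12810, -15402
Fourth differences: -1632, -1872, -2112, -2352, -2592
Fifth differences: -240, -240, -240, -240
The fifth differences are constant (-240).
-2592 − 240 = -2832;  -15402 − 2832 = -18234;  -66556 − 18234 = -84790;  -233596 − 84790 = -318386;  -705948 − 318386 = -1024334
-2832 − 240 = -3072;  -18234 − 3072 = -21306;  -84790 − 21306 = -106096;  -318386 − 106096 = -424482;  -1024334 − 424482 = -1448816
-3072 − 240 = -3312;  -21306 − 3312 = -24618;  -106096 − 24618 = -130714;  -424482 − 130714 = -555196;  -1448816 − 555196 = -2004012
-3312 − 240 = -3552;  -24618 − 3552 = -28170;  -130714 − 28170 = -158884;  -555196 − 158884 = -714080;  -2004012 − 714080 = -2718092
-3552 − 240 = -3792;  -28170 − 3792 = -31962;  -158884 − 31962 = -190846;  -714080 − 190846 = -904926;  -2718092 − 904926 = -3623018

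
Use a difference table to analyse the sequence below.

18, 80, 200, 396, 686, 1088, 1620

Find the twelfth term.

Δ: 62, 120, 196, 290, 402, 532
Δ²: 58, 76, 94, 112, 130
Δ³: 18, 18, 18, 18
Constant third difference = 18, so extend:
130 + 18 = 148;  532 + 148 = 680;  1620 + 680 = 2300
148 + 18 = 166;  680 + 166 = 846;  2300 + 846 = 3146
166 + 18 = 184;  846 + 184 = 1030;  3146 + 1030 = 4176
184 + 18 = 202;  1030 + 202 = 1232;  4176 + 1232 = 5408
202 + 18 = 220;  1232 + 220 = 1452;  5408 + 1452 = 6860

6860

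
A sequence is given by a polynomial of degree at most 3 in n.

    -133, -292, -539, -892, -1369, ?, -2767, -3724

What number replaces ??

-1988

Using the first 5 terms:
D1: -159  -247  -353  -477
D2: -88  -106  -124
D3: -18  -18
Constant third difference = -18.
Extend forward: -124 − 18 = -142;  -477 − 142 = -619;  -1369 − 619 = -1988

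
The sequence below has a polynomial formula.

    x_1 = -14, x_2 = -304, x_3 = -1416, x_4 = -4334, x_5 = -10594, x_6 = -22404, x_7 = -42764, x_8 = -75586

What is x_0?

6

Δ: -290  -1112  -2918  -6260  -11810  -20360  -32822
Δ²: -822  -1806  -3342  -5550  -8550  -12462
Δ³: -984  -1536  -2208  -3000  -3912
Δ⁴: -552  -672  -792  -912
Δ⁵: -120  -120  -120
The fifth differences are constant at -120.
Work back: -552 + 120 = -432;  -984 + 432 = -552;  -822 + 552 = -270;  -290 + 270 = -20;  -14 + 20 = 6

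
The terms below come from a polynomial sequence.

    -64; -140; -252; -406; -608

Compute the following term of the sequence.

First differences: -76 , -112 , -154 , -202
Second differences: -36 , -42 , -48
Third differences: -6 , -6
Third differences constant at -6.
-48 − 6 = -54;  -202 − 54 = -256;  -608 − 256 = -864

-864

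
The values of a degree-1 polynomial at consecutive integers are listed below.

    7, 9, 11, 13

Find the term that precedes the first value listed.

5

2  2  2
The first differences are constant at 2.
Work back: 7 − 2 = 5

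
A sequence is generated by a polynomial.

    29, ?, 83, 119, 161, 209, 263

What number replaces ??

53

Using the last 5 terms:
36, 42, 48, 54
6, 6, 6
Constant second difference = 6.
Extend backward: 36 − 6 = 30;  83 − 30 = 53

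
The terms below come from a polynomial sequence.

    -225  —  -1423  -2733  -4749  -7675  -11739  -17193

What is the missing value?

Using the last 6 terms:
D1: -1310, -2016, -2926, -4064, -5454
D2: -706, -910, -1138, -1390
D3: -204, -228, -252
D4: -24, -24
Constant fourth difference = -24.
Extend backward: -204 + 24 = -180;  -706 + 180 = -526;  -1310 + 526 = -784;  -1423 + 784 = -639

-639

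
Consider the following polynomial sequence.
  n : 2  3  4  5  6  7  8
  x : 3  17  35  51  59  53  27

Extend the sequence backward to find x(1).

-1

First differences: 14, 18, 16, 8, -6, -26
Second differences: 4, -2, -8, -14, -20
Third differences: -6, -6, -6, -6
The third differences are constant at -6.
Work back: 4 + 6 = 10;  14 − 10 = 4;  3 − 4 = -1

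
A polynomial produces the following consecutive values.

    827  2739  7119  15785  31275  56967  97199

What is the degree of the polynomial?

5

Δ: 1912, 4380, 8666, 15490, 25692, 40232
Δ²: 2468, 4286, 6824, 10202, 14540
Δ³: 1818, 2538, 3378, 4338
Δ⁴: 720, 840, 960
Δ⁵: 120, 120
The fifth differences are constant, so the polynomial has degree 5.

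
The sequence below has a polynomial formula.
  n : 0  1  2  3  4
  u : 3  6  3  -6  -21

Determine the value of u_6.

3, -3, -9, -15
-6, -6, -6
The second differences are constant (-6).
-15 − 6 = -21;  -21 − 21 = -42
-21 − 6 = -27;  -42 − 27 = -69

-69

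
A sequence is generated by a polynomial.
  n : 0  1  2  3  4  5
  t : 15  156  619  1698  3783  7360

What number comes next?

Δ: 141 , 463 , 1079 , 2085 , 3577
Δ²: 322 , 616 , 1006 , 1492
Δ³: 294 , 390 , 486
Δ⁴: 96 , 96
Constant fourth difference = 96, so extend:
486 + 96 = 582;  1492 + 582 = 2074;  3577 + 2074 = 5651;  7360 + 5651 = 13011

13011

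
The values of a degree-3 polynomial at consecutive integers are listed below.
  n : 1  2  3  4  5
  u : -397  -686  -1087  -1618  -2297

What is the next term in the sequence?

-3142

-289, -401, -531, -679
-112, -130, -148
-18, -18
Constant third difference = -18, so extend:
-148 − 18 = -166;  -679 − 166 = -845;  -2297 − 845 = -3142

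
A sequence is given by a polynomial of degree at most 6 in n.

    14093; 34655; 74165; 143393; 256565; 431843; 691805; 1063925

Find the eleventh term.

3211493

20562  39510  69228  113172  175278  259962  372120
18948  29718  43944  62106  84684  112158
10770  14226  18162  22578  27474
3456  3936  4416  4896
480  480  480
Fifth differences constant at 480.
4896 + 480 = 5376;  27474 + 5376 = 32850;  112158 + 32850 = 145008;  372120 + 145008 = 517128;  1063925 + 517128 = 1581053
5376 + 480 = 5856;  32850 + 5856 = 38706;  145008 + 38706 = 183714;  517128 + 183714 = 700842;  1581053 + 700842 = 2281895
5856 + 480 = 6336;  38706 + 6336 = 45042;  183714 + 45042 = 228756;  700842 + 228756 = 929598;  2281895 + 929598 = 3211493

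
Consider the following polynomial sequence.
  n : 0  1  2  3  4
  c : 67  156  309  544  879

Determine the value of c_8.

D1: 89 , 153 , 235 , 335
D2: 64 , 82 , 100
D3: 18 , 18
Third differences constant at 18.
100 + 18 = 118;  335 + 118 = 453;  879 + 453 = 1332
118 + 18 = 136;  453 + 136 = 589;  1332 + 589 = 1921
136 + 18 = 154;  589 + 154 = 743;  1921 + 743 = 2664
154 + 18 = 172;  743 + 172 = 915;  2664 + 915 = 3579

3579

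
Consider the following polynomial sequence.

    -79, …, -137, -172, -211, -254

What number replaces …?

-106

Using the last 4 terms:
-35  -39  -43
-4  -4
Constant second difference = -4.
Extend backward: -35 + 4 = -31;  -137 + 31 = -106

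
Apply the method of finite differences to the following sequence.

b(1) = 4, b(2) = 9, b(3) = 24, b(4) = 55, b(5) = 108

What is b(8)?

Δ: 5  15  31  53
Δ²: 10  16  22
Δ³: 6  6
Third differences constant at 6.
22 + 6 = 28;  53 + 28 = 81;  108 + 81 = 189
28 + 6 = 34;  81 + 34 = 115;  189 + 115 = 304
34 + 6 = 40;  115 + 40 = 155;  304 + 155 = 459

459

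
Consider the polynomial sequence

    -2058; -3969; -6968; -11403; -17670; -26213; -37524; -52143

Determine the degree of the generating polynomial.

D1: -1911, -2999, -4435, -6267, -8543, -11311, -14619
D2: -1088, -1436, -1832, -2276, -2768, -3308
D3: -348, -396, -444, -492, -540
D4: -48, -48, -48, -48
The fourth differences are constant, so the polynomial has degree 4.

4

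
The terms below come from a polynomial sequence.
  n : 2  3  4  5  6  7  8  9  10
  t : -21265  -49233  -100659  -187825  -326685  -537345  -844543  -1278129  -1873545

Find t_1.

-7665

D1: -27968  -51426  -87166  -138860  -210660  -307198  -433586  -595416
D2: -23458  -35740  -51694  -71800  -96538  -126388  -161830
D3: -12282  -15954  -20106  -24738  -29850  -35442
D4: -3672  -4152  -4632  -5112  -5592
D5: -480  -480  -480  -480
The fifth differences are constant at -480.
Work back: -3672 + 480 = -3192;  -12282 + 3192 = -9090;  -23458 + 9090 = -14368;  -27968 + 14368 = -13600;  -21265 + 13600 = -7665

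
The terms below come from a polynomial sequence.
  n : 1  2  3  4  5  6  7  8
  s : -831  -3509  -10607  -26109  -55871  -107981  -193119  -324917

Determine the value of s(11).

-1188431

D1: -2678, -7098, -15502, -29762, -52110, -85138, -131798
D2: -4420, -8404, -14260, -22348, -33028, -46660
D3: -3984, -5856, -8088, -10680, -13632
D4: -1872, -2232, -2592, -2952
D5: -360, -360, -360
Constant fifth difference = -360, so extend:
-2952 − 360 = -3312;  -13632 − 3312 = -16944;  -46660 − 16944 = -63604;  -131798 − 63604 = -195402;  -324917 − 195402 = -520319
-3312 − 360 = -3672;  -16944 − 3672 = -20616;  -63604 − 20616 = -84220;  -195402 − 84220 = -279622;  -520319 − 279622 = -799941
-3672 − 360 = -4032;  -20616 − 4032 = -24648;  -84220 − 24648 = -108868;  -279622 − 108868 = -388490;  -799941 − 388490 = -1188431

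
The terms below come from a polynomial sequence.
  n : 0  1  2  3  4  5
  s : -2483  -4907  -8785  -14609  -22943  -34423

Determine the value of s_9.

Δ: -2424 , -3878 , -5824 , -8334 , -11480
Δ²: -1454 , -1946 , -2510 , -3146
Δ³: -492 , -564 , -636
Δ⁴: -72 , -72
The fourth differences are constant (-72).
-636 − 72 = -708;  -3146 − 708 = -3854;  -11480 − 3854 = -15334;  -34423 − 15334 = -49757
-708 − 72 = -780;  -3854 − 780 = -4634;  -15334 − 4634 = -19968;  -49757 − 19968 = -69725
-780 − 72 = -852;  -4634 − 852 = -5486;  -19968 − 5486 = -25454;  -69725 − 25454 = -95179
-852 − 72 = -924;  -5486 − 924 = -6410;  -25454 − 6410 = -31864;  -95179 − 31864 = -127043

-127043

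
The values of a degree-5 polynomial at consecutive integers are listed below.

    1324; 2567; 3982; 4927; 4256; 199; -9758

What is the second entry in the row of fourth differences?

-624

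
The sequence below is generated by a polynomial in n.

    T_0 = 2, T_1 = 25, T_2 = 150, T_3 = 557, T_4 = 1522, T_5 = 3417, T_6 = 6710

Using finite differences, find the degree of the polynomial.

4

First differences: 23, 125, 407, 965, 1895, 3293
Second differences: 102, 282, 558, 930, 1398
Third differences: 180, 276, 372, 468
Fourth differences: 96, 96, 96
The fourth differences are constant, so the polynomial has degree 4.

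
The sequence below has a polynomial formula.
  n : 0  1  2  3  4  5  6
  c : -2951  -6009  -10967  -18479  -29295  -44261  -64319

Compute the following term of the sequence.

-90507

-3058, -4958, -7512, -10816, -14966, -20058
-1900, -2554, -3304, -4150, -5092
-654, -750, -846, -942
-96, -96, -96
The fourth differences are constant (-96).
-942 − 96 = -1038;  -5092 − 1038 = -6130;  -20058 − 6130 = -26188;  -64319 − 26188 = -90507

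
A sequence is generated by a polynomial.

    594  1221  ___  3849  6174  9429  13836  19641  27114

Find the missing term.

Using the last 6 terms:
D1: 2325  3255  4407  5805  7473
D2: 930  1152  1398  1668
D3: 222  246  270
D4: 24  24
Constant fourth difference = 24.
Extend backward: 222 − 24 = 198;  930 − 198 = 732;  2325 − 732 = 1593;  3849 − 1593 = 2256

2256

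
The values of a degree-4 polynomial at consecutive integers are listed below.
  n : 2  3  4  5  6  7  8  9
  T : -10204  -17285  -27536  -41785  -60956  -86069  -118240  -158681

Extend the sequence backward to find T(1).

Δ: -7081  -10251  -14249  -19171  -25113  -32171  -40441
Δ²: -3170  -3998  -4922  -5942  -7058  -8270
Δ³: -828  -924  -1020  -1116  -1212
Δ⁴: -96  -96  -96  -96
The fourth differences are constant at -96.
Work back: -828 + 96 = -732;  -3170 + 732 = -2438;  -7081 + 2438 = -4643;  -10204 + 4643 = -5561

-5561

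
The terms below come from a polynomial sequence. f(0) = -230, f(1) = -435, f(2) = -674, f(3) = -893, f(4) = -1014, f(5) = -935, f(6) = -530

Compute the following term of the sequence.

351

Δ: -205  -239  -219  -121  79  405
Δ²: -34  20  98  200  326
Δ³: 54  78  102  126
Δ⁴: 24  24  24
Constant fourth difference = 24, so extend:
126 + 24 = 150;  326 + 150 = 476;  405 + 476 = 881;  -530 + 881 = 351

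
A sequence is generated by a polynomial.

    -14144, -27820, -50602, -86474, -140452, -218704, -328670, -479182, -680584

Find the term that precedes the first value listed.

Δ: -13676, -22782, -35872, -53978, -78252, -109966, -150512, -201402
Δ²: -9106, -13090, -18106, -24274, -31714, -40546, -50890
Δ³: -3984, -5016, -6168, -7440, -8832, -10344
Δ⁴: -1032, -1152, -1272, -1392, -1512
Δ⁵: -120, -120, -120, -120
The fifth differences are constant at -120.
Work back: -1032 + 120 = -912;  -3984 + 912 = -3072;  -9106 + 3072 = -6034;  -13676 + 6034 = -7642;  -14144 + 7642 = -6502

-6502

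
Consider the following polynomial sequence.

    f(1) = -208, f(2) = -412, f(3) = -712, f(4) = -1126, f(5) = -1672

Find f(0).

-82

Δ: -204, -300, -414, -546
Δ²: -96, -114, -132
Δ³: -18, -18
The third differences are constant at -18.
Work back: -96 + 18 = -78;  -204 + 78 = -126;  -208 + 126 = -82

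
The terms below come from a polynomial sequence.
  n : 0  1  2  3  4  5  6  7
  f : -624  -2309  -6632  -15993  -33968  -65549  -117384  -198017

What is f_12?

-1685 , -4323 , -9361 , -17975 , -31581 , -51835 , -80633
-2638 , -5038 , -8614 , -13606 , -20254 , -28798
-2400 , -3576 , -4992 , -6648 , -8544
-1176 , -1416 , -1656 , -1896
-240 , -240 , -240
The fifth differences are constant (-240).
-1896 − 240 = -2136;  -8544 − 2136 = -10680;  -28798 − 10680 = -39478;  -80633 − 39478 = -120111;  -198017 − 120111 = -318128
-2136 − 240 = -2376;  -10680 − 2376 = -13056;  -39478 − 13056 = -52534;  -120111 − 52534 = -172645;  -318128 − 172645 = -490773
-2376 − 240 = -2616;  -13056 − 2616 = -15672;  -52534 − 15672 = -68206;  -172645 − 68206 = -240851;  -490773 − 240851 = -731624
-2616 − 240 = -2856;  -15672 − 2856 = -18528;  -68206 − 18528 = -86734;  -240851 − 86734 = -327585;  -731624 − 327585 = -1059209
-2856 − 240 = -3096;  -18528 − 3096 = -21624;  -86734 − 21624 = -108358;  -327585 − 108358 = -435943;  -1059209 − 435943 = -1495152

-1495152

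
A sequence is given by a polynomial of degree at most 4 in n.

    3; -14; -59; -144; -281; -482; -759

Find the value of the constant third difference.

-12

First differences: -17, -45, -85, -137, -201, -277
Second differences: -28, -40, -52, -64, -76
Third differences: -12, -12, -12, -12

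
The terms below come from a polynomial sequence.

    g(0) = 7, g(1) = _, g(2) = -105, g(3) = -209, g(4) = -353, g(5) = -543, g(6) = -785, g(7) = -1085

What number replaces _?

-35

Using the last 6 terms:
Δ: -104  -144  -190  -242  -300
Δ²: -40  -46  -52  -58
Δ³: -6  -6  -6
Constant third difference = -6.
Extend backward: -40 + 6 = -34;  -104 + 34 = -70;  -105 + 70 = -35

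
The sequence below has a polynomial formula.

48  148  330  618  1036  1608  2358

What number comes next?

D1: 100  182  288  418  572  750
D2: 82  106  130  154  178
D3: 24  24  24  24
The third differences are constant (24).
178 + 24 = 202;  750 + 202 = 952;  2358 + 952 = 3310

3310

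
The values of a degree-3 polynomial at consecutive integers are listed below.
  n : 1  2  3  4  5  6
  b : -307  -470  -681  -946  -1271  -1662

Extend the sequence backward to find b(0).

-186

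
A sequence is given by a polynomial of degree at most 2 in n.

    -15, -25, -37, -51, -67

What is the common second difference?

-2

First differences: -10, -12, -14, -16
Second differences: -2, -2, -2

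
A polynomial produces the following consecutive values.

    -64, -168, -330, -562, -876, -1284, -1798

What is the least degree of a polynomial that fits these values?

3

First differences: -104, -162, -232, -314, -408, -514
Second differences: -58, -70, -82, -94, -106
Third differences: -12, -12, -12, -12
The third differences are constant, so the polynomial has degree 3.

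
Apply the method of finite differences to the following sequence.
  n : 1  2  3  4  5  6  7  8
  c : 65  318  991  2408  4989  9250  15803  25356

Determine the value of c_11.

First differences: 253 , 673 , 1417 , 2581 , 4261 , 6553 , 9553
Second differences: 420 , 744 , 1164 , 1680 , 2292 , 3000
Third differences: 324 , 420 , 516 , 612 , 708
Fourth differences: 96 , 96 , 96 , 96
The fourth differences are constant (96).
708 + 96 = 804;  3000 + 804 = 3804;  9553 + 3804 = 13357;  25356 + 13357 = 38713
804 + 96 = 900;  3804 + 900 = 4704;  13357 + 4704 = 18061;  38713 + 18061 = 56774
900 + 96 = 996;  4704 + 996 = 5700;  18061 + 5700 = 23761;  56774 + 23761 = 80535

80535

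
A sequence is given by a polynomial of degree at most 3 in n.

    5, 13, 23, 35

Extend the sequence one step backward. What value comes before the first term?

-1

First differences: 8, 10, 12
Second differences: 2, 2
The second differences are constant at 2.
Work back: 8 − 2 = 6;  5 − 6 = -1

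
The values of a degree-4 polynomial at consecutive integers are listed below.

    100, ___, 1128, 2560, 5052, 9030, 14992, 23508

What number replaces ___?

402

Using the last 6 terms:
1432  2492  3978  5962  8516
1060  1486  1984  2554
426  498  570
72  72
Constant fourth difference = 72.
Extend backward: 426 − 72 = 354;  1060 − 354 = 706;  1432 − 706 = 726;  1128 − 726 = 402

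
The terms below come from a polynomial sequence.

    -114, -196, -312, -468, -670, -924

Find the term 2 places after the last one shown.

-1612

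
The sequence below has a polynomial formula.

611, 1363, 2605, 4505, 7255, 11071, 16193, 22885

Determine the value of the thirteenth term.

90815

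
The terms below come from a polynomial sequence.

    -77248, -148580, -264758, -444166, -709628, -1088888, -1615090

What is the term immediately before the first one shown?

Δ: -71332, -116178, -179408, -265462, -379260, -526202
Δ²: -44846, -63230, -86054, -113798, -146942
Δ³: -18384, -22824, -27744, -33144
Δ⁴: -4440, -4920, -5400
Δ⁵: -480, -480
The fifth differences are constant at -480.
Work back: -4440 + 480 = -3960;  -18384 + 3960 = -14424;  -44846 + 14424 = -30422;  -71332 + 30422 = -40910;  -77248 + 40910 = -36338

-36338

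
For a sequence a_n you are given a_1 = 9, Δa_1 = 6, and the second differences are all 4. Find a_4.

39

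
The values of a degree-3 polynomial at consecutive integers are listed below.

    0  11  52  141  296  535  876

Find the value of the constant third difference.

18

Δ: 11, 41, 89, 155, 239, 341
Δ²: 30, 48, 66, 84, 102
Δ³: 18, 18, 18, 18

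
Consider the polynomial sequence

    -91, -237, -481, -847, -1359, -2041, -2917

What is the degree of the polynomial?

3

-146, -244, -366, -512, -682, -876
-98, -122, -146, -170, -194
-24, -24, -24, -24
The third differences are constant, so the polynomial has degree 3.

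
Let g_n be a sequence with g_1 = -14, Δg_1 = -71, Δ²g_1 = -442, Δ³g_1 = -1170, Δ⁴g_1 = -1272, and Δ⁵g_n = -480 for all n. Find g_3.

Build the table forward from the leading diagonal:
Δ⁵: -480, -480, -480
Δ⁴: -1272, -1752, -2232
Δ³: -1170, -2442, -4194
Δ²: -442, -1612, -4054
Δ: -71, -513, -2125
g: -14, -85, -598

-598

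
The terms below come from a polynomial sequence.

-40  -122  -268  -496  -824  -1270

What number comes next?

-1852

First differences: -82, -146, -228, -328, -446
Second differences: -64, -82, -100, -118
Third differences: -18, -18, -18
The third differences are constant (-18).
-118 − 18 = -136;  -446 − 136 = -582;  -1270 − 582 = -1852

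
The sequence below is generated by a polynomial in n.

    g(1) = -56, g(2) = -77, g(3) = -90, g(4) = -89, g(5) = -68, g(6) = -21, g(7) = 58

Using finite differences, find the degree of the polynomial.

3

Δ: -21, -13, 1, 21, 47, 79
Δ²: 8, 14, 20, 26, 32
Δ³: 6, 6, 6, 6
The third differences are constant, so the polynomial has degree 3.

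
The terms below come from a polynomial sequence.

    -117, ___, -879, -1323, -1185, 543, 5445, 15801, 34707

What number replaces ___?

-405

Using the last 7 terms:
D1: -444  138  1728  4902  10356  18906
D2: 582  1590  3174  5454  8550
D3: 1008  1584  2280  3096
D4: 576  696  816
D5: 120  120
Constant fifth difference = 120.
Extend backward: 576 − 120 = 456;  1008 − 456 = 552;  582 − 552 = 30;  -444 − 30 = -474;  -879 + 474 = -405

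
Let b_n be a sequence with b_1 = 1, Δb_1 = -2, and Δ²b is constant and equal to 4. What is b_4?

Build the table forward from the leading diagonal:
Second differences: 4, 4, 4, 4
First differences: -2, 2, 6, 10
b: 1, -1, 1, 7

7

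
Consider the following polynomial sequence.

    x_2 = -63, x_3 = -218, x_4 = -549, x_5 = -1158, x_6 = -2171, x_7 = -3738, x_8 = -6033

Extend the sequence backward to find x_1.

-6

First differences: -155, -331, -609, -1013, -1567, -2295
Second differences: -176, -278, -404, -554, -728
Third differences: -102, -126, -150, -174
Fourth differences: -24, -24, -24
The fourth differences are constant at -24.
Work back: -102 + 24 = -78;  -176 + 78 = -98;  -155 + 98 = -57;  -63 + 57 = -6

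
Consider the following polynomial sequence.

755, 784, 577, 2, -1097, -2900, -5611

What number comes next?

-9458

First differences: 29, -207, -575, -1099, -1803, -2711
Second differences: -236, -368, -524, -704, -908
Third differences: -132, -156, -180, -204
Fourth differences: -24, -24, -24
Fourth differences constant at -24.
-204 − 24 = -228;  -908 − 228 = -1136;  -2711 − 1136 = -3847;  -5611 − 3847 = -9458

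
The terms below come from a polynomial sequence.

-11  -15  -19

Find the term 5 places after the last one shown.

D1: -4 , -4
The first differences are constant (-4).
-19 − 4 = -23
-23 − 4 = -27
-27 − 4 = -31
-31 − 4 = -35
-35 − 4 = -39

-39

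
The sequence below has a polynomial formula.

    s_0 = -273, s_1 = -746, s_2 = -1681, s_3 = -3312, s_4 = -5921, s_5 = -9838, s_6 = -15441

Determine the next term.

-23156

D1: -473, -935, -1631, -2609, -3917, -5603
D2: -462, -696, -978, -1308, -1686
D3: -234, -282, -330, -378
D4: -48, -48, -48
Constant fourth difference = -48, so extend:
-378 − 48 = -426;  -1686 − 426 = -2112;  -5603 − 2112 = -7715;  -15441 − 7715 = -23156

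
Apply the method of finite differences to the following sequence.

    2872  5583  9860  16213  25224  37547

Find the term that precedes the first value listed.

2711, 4277, 6353, 9011, 12323
1566, 2076, 2658, 3312
510, 582, 654
72, 72
The fourth differences are constant at 72.
Work back: 510 − 72 = 438;  1566 − 438 = 1128;  2711 − 1128 = 1583;  2872 − 1583 = 1289

1289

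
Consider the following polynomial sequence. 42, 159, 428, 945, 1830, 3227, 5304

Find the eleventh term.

24612

D1: 117, 269, 517, 885, 1397, 2077
D2: 152, 248, 368, 512, 680
D3: 96, 120, 144, 168
D4: 24, 24, 24
Fourth differences constant at 24.
168 + 24 = 192;  680 + 192 = 872;  2077 + 872 = 2949;  5304 + 2949 = 8253
192 + 24 = 216;  872 + 216 = 1088;  2949 + 1088 = 4037;  8253 + 4037 = 12290
216 + 24 = 240;  1088 + 240 = 1328;  4037 + 1328 = 5365;  12290 + 5365 = 17655
240 + 24 = 264;  1328 + 264 = 1592;  5365 + 1592 = 6957;  17655 + 6957 = 24612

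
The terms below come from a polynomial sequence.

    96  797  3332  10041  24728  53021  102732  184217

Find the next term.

310736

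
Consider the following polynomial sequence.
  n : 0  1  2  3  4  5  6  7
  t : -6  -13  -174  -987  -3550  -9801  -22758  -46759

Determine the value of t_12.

-606894

First differences: -7, -161, -813, -2563, -6251, -12957, -24001
Second differences: -154, -652, -1750, -3688, -6706, -11044
Third differences: -498, -1098, -1938, -3018, -4338
Fourth differences: -600, -840, -1080, -1320
Fifth differences: -240, -240, -240
Constant fifth difference = -240, so extend:
-1320 − 240 = -1560;  -4338 − 1560 = -5898;  -11044 − 5898 = -16942;  -24001 − 16942 = -40943;  -46759 − 40943 = -87702
-1560 − 240 = -1800;  -5898 − 1800 = -7698;  -16942 − 7698 = -24640;  -40943 − 24640 = -65583;  -87702 − 65583 = -153285
-1800 − 240 = -2040;  -7698 − 2040 = -9738;  -24640 − 9738 = -34378;  -65583 − 34378 = -99961;  -153285 − 99961 = -253246
-2040 − 240 = -2280;  -9738 − 2280 = -12018;  -34378 − 12018 = -46396;  -99961 − 46396 = -146357;  -253246 − 146357 = -399603
-2280 − 240 = -2520;  -12018 − 2520 = -14538;  -46396 − 14538 = -60934;  -146357 − 60934 = -207291;  -399603 − 207291 = -606894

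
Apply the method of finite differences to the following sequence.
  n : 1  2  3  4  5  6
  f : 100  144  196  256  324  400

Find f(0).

64

D1: 44, 52, 60, 68, 76
D2: 8, 8, 8, 8
The second differences are constant at 8.
Work back: 44 − 8 = 36;  100 − 36 = 64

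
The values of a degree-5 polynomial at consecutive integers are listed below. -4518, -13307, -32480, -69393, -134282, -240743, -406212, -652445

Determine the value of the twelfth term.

-3058217

D1: -8789  -19173  -36913  -64889  -106461  -165469  -246233
D2: -10384  -17740  -27976  -41572  -59008  -80764
D3: -7356  -10236  -13596  -17436  -21756
D4: -2880  -3360  -3840  -4320
D5: -480  -480  -480
The fifth differences are constant (-480).
-4320 − 480 = -4800;  -21756 − 4800 = -26556;  -80764 − 26556 = -107320;  -246233 − 107320 = -353553;  -652445 − 353553 = -1005998
-4800 − 480 = -5280;  -26556 − 5280 = -31836;  -107320 − 31836 = -139156;  -353553 − 139156 = -492709;  -1005998 − 492709 = -1498707
-5280 − 480 = -5760;  -31836 − 5760 = -37596;  -139156 − 37596 = -176752;  -492709 − 176752 = -669461;  -1498707 − 669461 = -2168168
-5760 − 480 = -6240;  -37596 − 6240 = -43836;  -176752 − 43836 = -220588;  -669461 − 220588 = -890049;  -2168168 − 890049 = -3058217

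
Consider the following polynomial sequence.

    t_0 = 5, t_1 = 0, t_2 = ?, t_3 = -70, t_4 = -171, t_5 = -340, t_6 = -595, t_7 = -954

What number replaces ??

-19

Using the last 5 terms:
Δ: -101  -169  -255  -359
Δ²: -68  -86  -104
Δ³: -18  -18
Constant third difference = -18.
Extend backward: -68 + 18 = -50;  -101 + 50 = -51;  -70 + 51 = -19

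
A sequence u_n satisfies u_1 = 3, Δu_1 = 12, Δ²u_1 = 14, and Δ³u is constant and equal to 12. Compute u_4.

Build the table forward from the leading diagonal:
D3: 12, 12, 12, 12
D2: 14, 26, 38, 50
D1: 12, 26, 52, 90
u: 3, 15, 41, 93

93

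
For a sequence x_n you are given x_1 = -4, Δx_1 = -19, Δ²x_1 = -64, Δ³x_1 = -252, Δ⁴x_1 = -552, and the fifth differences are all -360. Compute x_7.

-16558

Build the table forward from the leading diagonal:
Fifth differences: -360, -360, -360, -360, -360, -360, -360
Fourth differences: -552, -912, -1272, -1632, -1992, -2352, -2712
Third differences: -252, -804, -1716, -2988, -4620, -6612, -8964
Second differences: -64, -316, -1120, -2836, -5824, -10444, -17056
First differences: -19, -83, -399, -1519, -4355, -10179, -20623
x: -4, -23, -106, -505, -2024, -6379, -16558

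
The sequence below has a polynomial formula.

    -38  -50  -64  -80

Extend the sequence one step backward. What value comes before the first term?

-28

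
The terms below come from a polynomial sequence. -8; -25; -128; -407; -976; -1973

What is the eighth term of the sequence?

-5923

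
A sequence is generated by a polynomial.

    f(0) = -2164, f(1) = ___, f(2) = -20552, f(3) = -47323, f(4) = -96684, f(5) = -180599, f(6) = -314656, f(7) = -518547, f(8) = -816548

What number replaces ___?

-7551

Using the last 7 terms:
Δ: -26771  -49361  -83915  -134057  -203891  -298001
Δ²: -22590  -34554  -50142  -69834  -94110
Δ³: -11964  -15588  -19692  -24276
Δ⁴: -3624  -4104  -4584
Δ⁵: -480  -480
Constant fifth difference = -480.
Extend backward: -3624 + 480 = -3144;  -11964 + 3144 = -8820;  -22590 + 8820 = -13770;  -26771 + 13770 = -13001;  -20552 + 13001 = -7551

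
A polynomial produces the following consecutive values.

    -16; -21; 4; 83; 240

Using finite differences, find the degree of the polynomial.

D1: -5, 25, 79, 157
D2: 30, 54, 78
D3: 24, 24
The third differences are constant, so the polynomial has degree 3.

3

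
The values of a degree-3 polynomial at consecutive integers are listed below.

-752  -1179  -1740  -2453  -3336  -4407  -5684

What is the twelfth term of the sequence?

Δ: -427  -561  -713  -883  -1071  -1277
Δ²: -134  -152  -170  -188  -206
Δ³: -18  -18  -18  -18
Constant third difference = -18, so extend:
-206 − 18 = -224;  -1277 − 224 = -1501;  -5684 − 1501 = -7185
-224 − 18 = -242;  -1501 − 242 = -1743;  -7185 − 1743 = -8928
-242 − 18 = -260;  -1743 − 260 = -2003;  -8928 − 2003 = -10931
-260 − 18 = -278;  -2003 − 278 = -2281;  -10931 − 2281 = -13212
-278 − 18 = -296;  -2281 − 296 = -2577;  -13212 − 2577 = -15789

-15789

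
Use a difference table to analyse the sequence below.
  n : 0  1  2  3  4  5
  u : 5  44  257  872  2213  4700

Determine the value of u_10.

55745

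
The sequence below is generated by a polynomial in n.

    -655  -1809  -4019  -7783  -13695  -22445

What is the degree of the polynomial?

4

First differences: -1154, -2210, -3764, -5912, -8750
Second differences: -1056, -1554, -2148, -2838
Third differences: -498, -594, -690
Fourth differences: -96, -96
The fourth differences are constant, so the polynomial has degree 4.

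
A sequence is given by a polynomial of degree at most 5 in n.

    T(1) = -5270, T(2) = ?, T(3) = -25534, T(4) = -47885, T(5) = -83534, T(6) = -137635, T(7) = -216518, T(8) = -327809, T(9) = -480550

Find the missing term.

Using the last 7 terms:
-22351, -35649, -54101, -78883, -111291, -152741
-13298, -18452, -24782, -32408, -41450
-5154, -6330, -7626, -9042
-1176, -1296, -1416
-120, -120
Constant fifth difference = -120.
Extend backward: -1176 + 120 = -1056;  -5154 + 1056 = -4098;  -13298 + 4098 = -9200;  -22351 + 9200 = -13151;  -25534 + 13151 = -12383

-12383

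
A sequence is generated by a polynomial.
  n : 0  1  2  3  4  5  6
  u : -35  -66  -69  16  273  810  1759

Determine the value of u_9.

8758

D1: -31, -3, 85, 257, 537, 949
D2: 28, 88, 172, 280, 412
D3: 60, 84, 108, 132
D4: 24, 24, 24
The fourth differences are constant (24).
132 + 24 = 156;  412 + 156 = 568;  949 + 568 = 1517;  1759 + 1517 = 3276
156 + 24 = 180;  568 + 180 = 748;  1517 + 748 = 2265;  3276 + 2265 = 5541
180 + 24 = 204;  748 + 204 = 952;  2265 + 952 = 3217;  5541 + 3217 = 8758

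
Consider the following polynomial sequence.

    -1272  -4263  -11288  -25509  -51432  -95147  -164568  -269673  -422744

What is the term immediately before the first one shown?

-257

D1: -2991, -7025, -14221, -25923, -43715, -69421, -105105, -153071
D2: -4034, -7196, -11702, -17792, -25706, -35684, -47966
D3: -3162, -4506, -6090, -7914, -9978, -12282
D4: -1344, -1584, -1824, -2064, -2304
D5: -240, -240, -240, -240
The fifth differences are constant at -240.
Work back: -1344 + 240 = -1104;  -3162 + 1104 = -2058;  -4034 + 2058 = -1976;  -2991 + 1976 = -1015;  -1272 + 1015 = -257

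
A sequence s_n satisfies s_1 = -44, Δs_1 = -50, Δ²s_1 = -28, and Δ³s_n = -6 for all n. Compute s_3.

Build the table forward from the leading diagonal:
Third differences: -6, -6, -6
Second differences: -28, -34, -40
First differences: -50, -78, -112
s: -44, -94, -172

-172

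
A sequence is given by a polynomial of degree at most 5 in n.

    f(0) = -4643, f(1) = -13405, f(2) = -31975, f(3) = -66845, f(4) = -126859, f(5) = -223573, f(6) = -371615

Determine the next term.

-589045

Δ: -8762 , -18570 , -34870 , -60014 , -96714 , -148042
Δ²: -9808 , -16300 , -25144 , -36700 , -51328
Δ³: -6492 , -8844 , -11556 , -14628
Δ⁴: -2352 , -2712 , -3072
Δ⁵: -360 , -360
The fifth differences are constant (-360).
-3072 − 360 = -3432;  -14628 − 3432 = -18060;  -51328 − 18060 = -69388;  -148042 − 69388 = -217430;  -371615 − 217430 = -589045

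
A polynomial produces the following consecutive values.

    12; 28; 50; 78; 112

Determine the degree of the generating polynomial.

2

First differences: 16, 22, 28, 34
Second differences: 6, 6, 6
The second differences are constant, so the polynomial has degree 2.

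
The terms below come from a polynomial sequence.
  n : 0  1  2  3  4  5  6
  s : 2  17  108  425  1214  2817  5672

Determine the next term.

10313

Δ: 15  91  317  789  1603  2855
Δ²: 76  226  472  814  1252
Δ³: 150  246  342  438
Δ⁴: 96  96  96
Fourth differences constant at 96.
438 + 96 = 534;  1252 + 534 = 1786;  2855 + 1786 = 4641;  5672 + 4641 = 10313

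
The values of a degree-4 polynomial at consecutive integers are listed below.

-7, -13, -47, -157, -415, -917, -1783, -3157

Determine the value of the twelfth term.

First differences: -6  -34  -110  -258  -502  -866  -1374
Second differences: -28  -76  -148  -244  -364  -508
Third differences: -48  -72  -96  -120  -144
Fourth differences: -24  -24  -24  -24
The fourth differences are constant (-24).
-144 − 24 = -168;  -508 − 168 = -676;  -1374 − 676 = -2050;  -3157 − 2050 = -5207
-168 − 24 = -192;  -676 − 192 = -868;  -2050 − 868 = -2918;  -5207 − 2918 = -8125
-192 − 24 = -216;  -868 − 216 = -1084;  -2918 − 1084 = -4002;  -8125 − 4002 = -12127
-216 − 24 = -240;  -1084 − 240 = -1324;  -4002 − 1324 = -5326;  -12127 − 5326 = -17453

-17453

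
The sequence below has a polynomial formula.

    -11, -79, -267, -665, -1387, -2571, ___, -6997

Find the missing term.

-4379

Using the first 6 terms:
-68, -188, -398, -722, -1184
-120, -210, -324, -462
-90, -114, -138
-24, -24
Constant fourth difference = -24.
Extend forward: -138 − 24 = -162;  -462 − 162 = -624;  -1184 − 624 = -1808;  -2571 − 1808 = -4379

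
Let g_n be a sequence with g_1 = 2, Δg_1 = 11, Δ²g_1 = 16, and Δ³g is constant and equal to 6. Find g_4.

89

Build the table forward from the leading diagonal:
D3: 6  6  6  6
D2: 16  22  28  34
D1: 11  27  49  77
g: 2  13  40  89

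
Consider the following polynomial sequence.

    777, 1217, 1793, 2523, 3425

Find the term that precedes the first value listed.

440  576  730  902
136  154  172
18  18
The third differences are constant at 18.
Work back: 136 − 18 = 118;  440 − 118 = 322;  777 − 322 = 455

455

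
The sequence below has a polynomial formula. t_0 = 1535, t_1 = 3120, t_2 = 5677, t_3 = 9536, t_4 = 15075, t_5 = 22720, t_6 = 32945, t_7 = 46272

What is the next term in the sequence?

1585, 2557, 3859, 5539, 7645, 10225, 13327
972, 1302, 1680, 2106, 2580, 3102
330, 378, 426, 474, 522
48, 48, 48, 48
Constant fourth difference = 48, so extend:
522 + 48 = 570;  3102 + 570 = 3672;  13327 + 3672 = 16999;  46272 + 16999 = 63271

63271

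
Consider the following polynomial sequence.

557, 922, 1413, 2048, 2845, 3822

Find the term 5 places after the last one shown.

12037

D1: 365, 491, 635, 797, 977
D2: 126, 144, 162, 180
D3: 18, 18, 18
The third differences are constant (18).
180 + 18 = 198;  977 + 198 = 1175;  3822 + 1175 = 4997
198 + 18 = 216;  1175 + 216 = 1391;  4997 + 1391 = 6388
216 + 18 = 234;  1391 + 234 = 1625;  6388 + 1625 = 8013
234 + 18 = 252;  1625 + 252 = 1877;  8013 + 1877 = 9890
252 + 18 = 270;  1877 + 270 = 2147;  9890 + 2147 = 12037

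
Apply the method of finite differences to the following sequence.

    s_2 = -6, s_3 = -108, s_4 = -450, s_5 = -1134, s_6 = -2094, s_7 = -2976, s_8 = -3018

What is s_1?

6

First differences: -102, -342, -684, -960, -882, -42
Second differences: -240, -342, -276, 78, 840
Third differences: -102, 66, 354, 762
Fourth differences: 168, 288, 408
Fifth differences: 120, 120
The fifth differences are constant at 120.
Work back: 168 − 120 = 48;  -102 − 48 = -150;  -240 + 150 = -90;  -102 + 90 = -12;  -6 + 12 = 6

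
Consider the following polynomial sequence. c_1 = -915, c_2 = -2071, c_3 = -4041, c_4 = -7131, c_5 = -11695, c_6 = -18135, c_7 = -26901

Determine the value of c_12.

-1156 , -1970 , -3090 , -4564 , -6440 , -8766
-814 , -1120 , -1474 , -1876 , -2326
-306 , -354 , -402 , -450
-48 , -48 , -48
Fourth differences constant at -48.
-450 − 48 = -498;  -2326 − 498 = -2824;  -8766 − 2824 = -11590;  -26901 − 11590 = -38491
-498 − 48 = -546;  -2824 − 546 = -3370;  -11590 − 3370 = -14960;  -38491 − 14960 = -53451
-546 − 48 = -594;  -3370 − 594 = -3964;  -14960 − 3964 = -18924;  -53451 − 18924 = -72375
-594 − 48 = -642;  -3964 − 642 = -4606;  -18924 − 4606 = -23530;  -72375 − 23530 = -95905
-642 − 48 = -690;  -4606 − 690 = -5296;  -23530 − 5296 = -28826;  -95905 − 28826 = -124731

-124731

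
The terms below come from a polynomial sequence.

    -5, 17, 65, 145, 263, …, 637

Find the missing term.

425

Using the first 5 terms:
First differences: 22  48  80  118
Second differences: 26  32  38
Third differences: 6  6
Constant third difference = 6.
Extend forward: 38 + 6 = 44;  118 + 44 = 162;  263 + 162 = 425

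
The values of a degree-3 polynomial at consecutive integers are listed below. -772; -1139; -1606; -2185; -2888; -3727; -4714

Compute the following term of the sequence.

First differences: -367 , -467 , -579 , -703 , -839 , -987
Second differences: -100 , -112 , -124 , -136 , -148
Third differences: -12 , -12 , -12 , -12
The third differences are constant (-12).
-148 − 12 = -160;  -987 − 160 = -1147;  -4714 − 1147 = -5861

-5861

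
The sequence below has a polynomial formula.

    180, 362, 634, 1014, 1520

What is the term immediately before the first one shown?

70

D1: 182  272  380  506
D2: 90  108  126
D3: 18  18
The third differences are constant at 18.
Work back: 90 − 18 = 72;  182 − 72 = 110;  180 − 110 = 70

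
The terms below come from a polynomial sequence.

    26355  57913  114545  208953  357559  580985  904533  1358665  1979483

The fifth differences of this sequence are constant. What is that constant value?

480

First differences: 31558, 56632, 94408, 148606, 223426, 323548, 454132, 620818
Second differences: 25074, 37776, 54198, 74820, 100122, 130584, 166686
Third differences: 12702, 16422, 20622, 25302, 30462, 36102
Fourth differences: 3720, 4200, 4680, 5160, 5640
Fifth differences: 480, 480, 480, 480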